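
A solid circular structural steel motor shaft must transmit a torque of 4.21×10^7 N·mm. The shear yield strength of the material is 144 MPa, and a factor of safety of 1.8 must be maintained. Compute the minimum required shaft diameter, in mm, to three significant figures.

Allowable shear stress τ_allow = 144/1.8 = 80.00 MPa.
For a solid shaft τ = 16T/(πd³), so d³ = 16T/(π τ_allow) = 16×4.2100×10^7/(π×80.00) = 2.680×10^6 mm³.
d = (2.680×10^6)^(1/3) = 138.9 mm.

d = 139 mm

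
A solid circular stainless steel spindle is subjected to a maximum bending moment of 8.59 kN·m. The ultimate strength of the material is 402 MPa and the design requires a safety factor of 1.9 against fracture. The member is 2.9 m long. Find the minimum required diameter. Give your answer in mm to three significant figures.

σ_allow = 402/1.9 = 211.6 MPa.
For a solid circular section σ = 32M/(πd³), so d³ = 32M/(π σ_allow) = 32×8590000/(π×211.6) = 413500 mm³.
d = 74.50 mm.

d = 74.5 mm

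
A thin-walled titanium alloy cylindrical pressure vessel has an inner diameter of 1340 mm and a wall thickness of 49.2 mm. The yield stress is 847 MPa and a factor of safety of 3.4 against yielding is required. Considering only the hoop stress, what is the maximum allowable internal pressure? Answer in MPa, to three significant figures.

p_allow = 18.3 MPa

σ_allow = 847/3.4 = 249.1 MPa.
σ_h = pD/(2t) → p_allow = 2σ_allow t/D = 2×249.1×49.2/1340 = 18.29 MPa.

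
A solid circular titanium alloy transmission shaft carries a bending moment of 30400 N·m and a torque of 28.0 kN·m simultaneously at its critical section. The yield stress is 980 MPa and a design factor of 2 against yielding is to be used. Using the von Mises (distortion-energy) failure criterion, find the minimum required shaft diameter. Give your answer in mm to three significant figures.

σ_allow = σ_y/n = 980/2 = 490.0 MPa.
For a solid shaft σ_b = 32M/(πd³) and τ = 16T/(πd³), so the von Mises stress is σ' = (16/πd³)·√(4M²+3T²).
√(4M²+3T²) = √(4×(3.040×10^7)² + 3×(2.800×10^7)²) = 7.777×10^7 N·mm.
d³ = 16×7.777×10^7/(π×490.0) = 808400 mm³.
d = 93.15 mm.

d = 93.2 mm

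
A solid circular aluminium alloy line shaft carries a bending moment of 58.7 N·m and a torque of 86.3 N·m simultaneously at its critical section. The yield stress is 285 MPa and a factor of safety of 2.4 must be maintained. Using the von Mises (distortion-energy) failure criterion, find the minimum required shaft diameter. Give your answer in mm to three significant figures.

d = 20.1 mm

σ_allow = σ_y/n = 285/2.4 = 118.8 MPa.
For a solid shaft σ_b = 32M/(πd³) and τ = 16T/(πd³), so the von Mises stress is σ' = (16/πd³)·√(4M²+3T²).
√(4M²+3T²) = √(4×(58700)² + 3×(86300)²) = 190100 N·mm.
d³ = 16×190100/(π×118.8) = 8152 mm³.
d = 20.13 mm.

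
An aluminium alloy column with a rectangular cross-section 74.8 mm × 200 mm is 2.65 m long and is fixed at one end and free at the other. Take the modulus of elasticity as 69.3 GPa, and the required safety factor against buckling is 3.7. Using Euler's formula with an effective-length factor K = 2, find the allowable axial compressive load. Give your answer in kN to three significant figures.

P_allow = 45.9 kN

Buckling occurs about the weak axis: I_min = h·b³/12 = 200×74.8³/12 = 6.975×10^6 mm⁴ (b = 74.8 mm is the smaller dimension).
Effective length L_e = KL = 2×2.65 m = 5300 mm.
Euler critical load P_cr = π²EI/L_e² = π²×69300×6.975×10^6/5300² = 169800 N.
P_allow = P_cr/n = 169800/3.7 = 45900 N.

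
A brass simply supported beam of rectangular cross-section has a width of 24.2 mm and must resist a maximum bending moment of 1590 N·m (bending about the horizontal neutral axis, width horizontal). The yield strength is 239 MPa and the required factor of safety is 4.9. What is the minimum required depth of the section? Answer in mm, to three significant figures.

h = 89.9 mm

σ_allow = 239/4.9 = 48.78 MPa.
For a rectangular section σ = 6M/(bh²), so h² = 6M/(b σ_allow) = 6×1590000/(24.2×48.78) = 8082 mm².
h = 89.90 mm.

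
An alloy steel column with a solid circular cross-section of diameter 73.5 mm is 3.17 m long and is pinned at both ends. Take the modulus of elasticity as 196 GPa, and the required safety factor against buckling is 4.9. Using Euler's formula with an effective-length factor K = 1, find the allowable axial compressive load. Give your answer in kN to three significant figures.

P_allow = 56.3 kN

I = πd⁴/64 = π×73.5⁴/64 = 1.433×10^6 mm⁴.
Effective length L_e = KL = 1×3.17 m = 3170 mm.
Euler critical load P_cr = π²EI/L_e² = π²×196000×1.433×10^6/3170² = 275800 N.
P_allow = P_cr/n = 275800/4.9 = 56280 N.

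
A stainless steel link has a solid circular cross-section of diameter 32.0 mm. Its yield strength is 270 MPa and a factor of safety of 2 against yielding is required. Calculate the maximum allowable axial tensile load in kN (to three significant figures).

F_allow = 109 kN

σ_allow = 270/2 = 135.0 MPa.
A = πd²/4 = π×32.0²/4 = 804.2 mm².
F_allow = σ_allow × A = 135.0×804.2 = 108600 N.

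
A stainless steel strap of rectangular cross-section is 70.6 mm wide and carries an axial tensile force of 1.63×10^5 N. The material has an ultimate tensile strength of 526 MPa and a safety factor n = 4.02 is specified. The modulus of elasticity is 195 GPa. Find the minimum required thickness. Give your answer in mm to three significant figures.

t = 17.6 mm

σ_allow = 526/4.02 = 130.8 MPa.
Required area A = F/σ_allow = 163000/130.8 = 1246 mm².
t = A/w = 1246/70.6 = 17.65 mm.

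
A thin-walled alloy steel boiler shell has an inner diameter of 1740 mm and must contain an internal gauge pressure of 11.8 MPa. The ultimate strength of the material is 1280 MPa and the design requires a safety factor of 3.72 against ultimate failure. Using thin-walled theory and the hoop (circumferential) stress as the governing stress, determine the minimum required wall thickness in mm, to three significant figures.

σ_allow = 1280/3.72 = 344.1 MPa.
Hoop stress σ_h = pD/(2t), so t = pD/(2σ_allow) = 11.8×1740/(2×344.1) = 29.84 mm.

t = 29.8 mm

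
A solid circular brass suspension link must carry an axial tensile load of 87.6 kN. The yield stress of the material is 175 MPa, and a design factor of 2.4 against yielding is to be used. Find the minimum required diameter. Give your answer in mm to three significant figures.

Allowable stress σ_allow = 175/2.4 = 72.92 MPa.
Required area A = F/σ_allow = 87600/72.92 = 1201 mm².
A = πd²/4 → d = √(4A/π) = 39.11 mm.

d = 39.1 mm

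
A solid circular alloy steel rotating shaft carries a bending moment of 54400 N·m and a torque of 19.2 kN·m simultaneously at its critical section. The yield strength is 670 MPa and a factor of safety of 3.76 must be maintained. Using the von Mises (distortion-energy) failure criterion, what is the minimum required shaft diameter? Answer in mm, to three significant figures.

d = 148 mm

σ_allow = σ_y/n = 670/3.76 = 178.2 MPa.
For a solid shaft σ_b = 32M/(πd³) and τ = 16T/(πd³), so the von Mises stress is σ' = (16/πd³)·√(4M²+3T²).
√(4M²+3T²) = √(4×(5.440×10^7)² + 3×(1.920×10^7)²) = 1.138×10^8 N·mm.
d³ = 16×1.138×10^8/(π×178.2) = 3.252×10^6 mm³.
d = 148.2 mm.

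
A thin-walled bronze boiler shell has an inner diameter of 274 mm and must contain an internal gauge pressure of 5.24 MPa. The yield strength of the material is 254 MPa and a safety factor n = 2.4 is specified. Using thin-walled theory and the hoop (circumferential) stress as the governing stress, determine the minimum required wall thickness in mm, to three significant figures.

t = 6.78 mm

σ_allow = 254/2.4 = 105.8 MPa.
Hoop stress σ_h = pD/(2t), so t = pD/(2σ_allow) = 5.24×274/(2×105.8) = 6.783 mm.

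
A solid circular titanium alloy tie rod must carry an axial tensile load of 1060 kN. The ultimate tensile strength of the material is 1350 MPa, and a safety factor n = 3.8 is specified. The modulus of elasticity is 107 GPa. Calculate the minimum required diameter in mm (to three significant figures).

d = 61.6 mm

Allowable stress σ_allow = 1350/3.8 = 355.3 MPa.
Required area A = F/σ_allow = 1060000/355.3 = 2984 mm².
A = πd²/4 → d = √(4A/π) = 61.64 mm.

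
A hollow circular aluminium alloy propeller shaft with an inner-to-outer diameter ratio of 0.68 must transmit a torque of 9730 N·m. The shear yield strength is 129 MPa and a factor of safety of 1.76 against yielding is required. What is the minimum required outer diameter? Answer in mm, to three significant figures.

d_o = 95.1 mm

τ_allow = 129/1.76 = 73.30 MPa.
For a hollow shaft τ = 16T/[πd_o³(1−k⁴)] with k = 0.68, so 1−k⁴ = 0.7862.
d_o³ = 16T/[π τ_allow (1−k⁴)] = 16×9730000/(π×73.30×0.7862) = 860000 mm³.
d_o = 95.10 mm.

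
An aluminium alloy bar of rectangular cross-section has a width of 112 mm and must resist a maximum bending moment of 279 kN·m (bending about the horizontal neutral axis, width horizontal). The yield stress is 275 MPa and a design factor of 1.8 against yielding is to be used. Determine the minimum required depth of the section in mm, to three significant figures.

σ_allow = 275/1.8 = 152.8 MPa.
For a rectangular section σ = 6M/(bh²), so h² = 6M/(b σ_allow) = 6×2.7900×10^8/(112×152.8) = 97830 mm².
h = 312.8 mm.

h = 313 mm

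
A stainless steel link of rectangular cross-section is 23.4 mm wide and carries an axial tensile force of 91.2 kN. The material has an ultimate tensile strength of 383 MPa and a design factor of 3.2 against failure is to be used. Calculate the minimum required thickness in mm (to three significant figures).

t = 32.6 mm

σ_allow = 383/3.2 = 119.7 MPa.
Required area A = F/σ_allow = 91200/119.7 = 762.0 mm².
t = A/w = 762.0/23.4 = 32.56 mm.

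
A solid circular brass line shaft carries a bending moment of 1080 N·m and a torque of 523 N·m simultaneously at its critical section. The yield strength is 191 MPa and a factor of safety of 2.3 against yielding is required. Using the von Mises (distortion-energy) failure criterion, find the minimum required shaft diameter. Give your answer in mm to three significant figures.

σ_allow = σ_y/n = 191/2.3 = 83.04 MPa.
For a solid shaft σ_b = 32M/(πd³) and τ = 16T/(πd³), so the von Mises stress is σ' = (16/πd³)·√(4M²+3T²).
√(4M²+3T²) = √(4×(1.080×10^6)² + 3×(523000)²) = 2.342×10^6 N·mm.
d³ = 16×2.342×10^6/(π×83.04) = 143600 mm³.
d = 52.37 mm.

d = 52.4 mm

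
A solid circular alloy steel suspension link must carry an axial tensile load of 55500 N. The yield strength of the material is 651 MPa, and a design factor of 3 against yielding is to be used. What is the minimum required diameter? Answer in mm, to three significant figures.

d = 18.0 mm

Allowable stress σ_allow = 651/3 = 217.0 MPa.
Required area A = F/σ_allow = 55500/217.0 = 255.8 mm².
A = πd²/4 → d = √(4A/π) = 18.05 mm.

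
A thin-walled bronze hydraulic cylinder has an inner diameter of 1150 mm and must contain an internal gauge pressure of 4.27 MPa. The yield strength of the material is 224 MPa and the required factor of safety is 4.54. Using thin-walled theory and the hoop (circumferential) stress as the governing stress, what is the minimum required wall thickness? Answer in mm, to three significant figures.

t = 49.8 mm

σ_allow = 224/4.54 = 49.34 MPa.
Hoop stress σ_h = pD/(2t), so t = pD/(2σ_allow) = 4.27×1150/(2×49.34) = 49.76 mm.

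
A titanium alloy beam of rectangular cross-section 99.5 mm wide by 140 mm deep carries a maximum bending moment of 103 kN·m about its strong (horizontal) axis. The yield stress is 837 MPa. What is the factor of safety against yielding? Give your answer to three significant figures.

n = 2.64

Section modulus S = bh²/6 = 99.5×140²/6 = 325000 mm³.
σ = M/S = 1.0300×10^8/325000 = 316.9 MPa.
n = 837/316.9 = 2.641.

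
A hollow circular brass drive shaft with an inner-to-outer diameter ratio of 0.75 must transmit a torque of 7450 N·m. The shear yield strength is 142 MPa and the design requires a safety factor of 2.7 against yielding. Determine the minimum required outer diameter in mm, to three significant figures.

d_o = 102 mm

τ_allow = 142/2.7 = 52.59 MPa.
For a hollow shaft τ = 16T/[πd_o³(1−k⁴)] with k = 0.75, so 1−k⁴ = 0.6836.
d_o³ = 16T/[π τ_allow (1−k⁴)] = 16×7450000/(π×52.59×0.6836) = 1.055×10^6 mm³.
d_o = 101.8 mm.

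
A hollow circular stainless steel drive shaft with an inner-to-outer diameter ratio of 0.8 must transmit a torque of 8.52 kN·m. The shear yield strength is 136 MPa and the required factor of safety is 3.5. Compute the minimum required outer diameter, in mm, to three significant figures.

d_o = 124 mm

τ_allow = 136/3.5 = 38.86 MPa.
For a hollow shaft τ = 16T/[πd_o³(1−k⁴)] with k = 0.8, so 1−k⁴ = 0.5904.
d_o³ = 16T/[π τ_allow (1−k⁴)] = 16×8520000/(π×38.86×0.5904) = 1.891×10^6 mm³.
d_o = 123.7 mm.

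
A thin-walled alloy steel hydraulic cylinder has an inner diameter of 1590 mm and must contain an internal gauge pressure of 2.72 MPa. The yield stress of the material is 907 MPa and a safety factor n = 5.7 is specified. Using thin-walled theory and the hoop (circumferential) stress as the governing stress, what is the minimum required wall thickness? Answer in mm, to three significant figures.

σ_allow = 907/5.7 = 159.1 MPa.
Hoop stress σ_h = pD/(2t), so t = pD/(2σ_allow) = 2.72×1590/(2×159.1) = 13.59 mm.

t = 13.6 mm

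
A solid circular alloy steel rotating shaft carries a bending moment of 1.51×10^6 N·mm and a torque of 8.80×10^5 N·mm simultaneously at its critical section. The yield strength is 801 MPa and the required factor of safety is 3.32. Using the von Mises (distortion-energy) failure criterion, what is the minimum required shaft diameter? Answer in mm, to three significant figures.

d = 41.5 mm

σ_allow = σ_y/n = 801/3.32 = 241.3 MPa.
For a solid shaft σ_b = 32M/(πd³) and τ = 16T/(πd³), so the von Mises stress is σ' = (16/πd³)·√(4M²+3T²).
√(4M²+3T²) = √(4×(1.510×10^6)² + 3×(880000)²) = 3.383×10^6 N·mm.
d³ = 16×3.383×10^6/(π×241.3) = 71410 mm³.
d = 41.49 mm.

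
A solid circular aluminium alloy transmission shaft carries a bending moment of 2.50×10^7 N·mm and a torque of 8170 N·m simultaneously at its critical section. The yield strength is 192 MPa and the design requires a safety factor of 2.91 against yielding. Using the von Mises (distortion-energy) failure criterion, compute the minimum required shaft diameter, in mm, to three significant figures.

σ_allow = σ_y/n = 192/2.91 = 65.98 MPa.
For a solid shaft σ_b = 32M/(πd³) and τ = 16T/(πd³), so the von Mises stress is σ' = (16/πd³)·√(4M²+3T²).
√(4M²+3T²) = √(4×(2.500×10^7)² + 3×(8.170×10^6)²) = 5.196×10^7 N·mm.
d³ = 16×5.196×10^7/(π×65.98) = 4.011×10^6 mm³.
d = 158.9 mm.

d = 159 mm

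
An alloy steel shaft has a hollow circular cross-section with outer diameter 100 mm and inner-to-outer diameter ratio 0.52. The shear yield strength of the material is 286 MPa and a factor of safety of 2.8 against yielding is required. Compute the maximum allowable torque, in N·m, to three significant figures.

T_allow = 18600 N·m

τ_allow = 286/2.8 = 102.1 MPa.
For a hollow shaft T_allow = τ_allow·πd_o³(1−k⁴)/16 with 1−k⁴ = 0.9269, so πd_o³(1−k⁴)/16 = 182000 mm³.
T_allow = 102.1×182000 = 1.859×10^7 N·mm = 18590 N·m.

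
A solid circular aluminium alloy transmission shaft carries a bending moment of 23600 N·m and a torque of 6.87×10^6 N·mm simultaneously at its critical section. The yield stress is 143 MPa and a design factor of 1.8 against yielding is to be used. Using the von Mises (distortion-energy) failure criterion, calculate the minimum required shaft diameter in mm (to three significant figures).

d = 146 mm

σ_allow = σ_y/n = 143/1.8 = 79.44 MPa.
For a solid shaft σ_b = 32M/(πd³) and τ = 16T/(πd³), so the von Mises stress is σ' = (16/πd³)·√(4M²+3T²).
√(4M²+3T²) = √(4×(2.360×10^7)² + 3×(6.870×10^6)²) = 4.868×10^7 N·mm.
d³ = 16×4.868×10^7/(π×79.44) = 3.121×10^6 mm³.
d = 146.1 mm.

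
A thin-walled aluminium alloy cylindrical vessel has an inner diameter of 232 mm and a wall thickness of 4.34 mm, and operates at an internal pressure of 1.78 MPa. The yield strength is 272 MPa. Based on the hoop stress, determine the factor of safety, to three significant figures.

σ_h = pD/(2t) = 1.78×232/(2×4.34) = 47.58 MPa.
n = 272/47.58 = 5.717.

n = 5.72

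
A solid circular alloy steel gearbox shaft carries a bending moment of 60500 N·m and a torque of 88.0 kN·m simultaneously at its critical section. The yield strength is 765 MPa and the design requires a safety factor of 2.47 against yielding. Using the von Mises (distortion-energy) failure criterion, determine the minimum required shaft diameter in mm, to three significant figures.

σ_allow = σ_y/n = 765/2.47 = 309.7 MPa.
For a solid shaft σ_b = 32M/(πd³) and τ = 16T/(πd³), so the von Mises stress is σ' = (16/πd³)·√(4M²+3T²).
√(4M²+3T²) = √(4×(6.050×10^7)² + 3×(8.800×10^7)²) = 1.946×10^8 N·mm.
d³ = 16×1.946×10^8/(π×309.7) = 3.200×10^6 mm³.
d = 147.4 mm.

d = 147 mm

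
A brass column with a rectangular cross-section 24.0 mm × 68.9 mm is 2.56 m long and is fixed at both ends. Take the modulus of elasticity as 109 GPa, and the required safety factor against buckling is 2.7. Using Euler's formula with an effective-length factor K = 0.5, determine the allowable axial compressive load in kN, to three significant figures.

P_allow = 19.3 kN

Buckling occurs about the weak axis: I_min = h·b³/12 = 68.9×24.0³/12 = 79370 mm⁴ (b = 24.0 mm is the smaller dimension).
Effective length L_e = KL = 0.5×2.56 m = 1280 mm.
Euler critical load P_cr = π²EI/L_e² = π²×109000×79370/1280² = 52120 N.
P_allow = P_cr/n = 52120/2.7 = 19300 N.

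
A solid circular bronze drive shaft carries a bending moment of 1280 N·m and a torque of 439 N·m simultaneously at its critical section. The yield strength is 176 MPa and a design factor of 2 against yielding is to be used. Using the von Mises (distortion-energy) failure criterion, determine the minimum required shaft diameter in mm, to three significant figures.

σ_allow = σ_y/n = 176/2 = 88.00 MPa.
For a solid shaft σ_b = 32M/(πd³) and τ = 16T/(πd³), so the von Mises stress is σ' = (16/πd³)·√(4M²+3T²).
√(4M²+3T²) = √(4×(1.280×10^6)² + 3×(439000)²) = 2.671×10^6 N·mm.
d³ = 16×2.671×10^6/(π×88.00) = 154600 mm³.
d = 53.67 mm.

d = 53.7 mm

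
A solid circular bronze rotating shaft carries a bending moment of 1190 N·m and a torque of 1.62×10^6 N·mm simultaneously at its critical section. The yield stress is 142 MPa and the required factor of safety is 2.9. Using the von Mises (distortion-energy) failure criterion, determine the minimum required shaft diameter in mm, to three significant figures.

σ_allow = σ_y/n = 142/2.9 = 48.97 MPa.
For a solid shaft σ_b = 32M/(πd³) and τ = 16T/(πd³), so the von Mises stress is σ' = (16/πd³)·√(4M²+3T²).
√(4M²+3T²) = √(4×(1.190×10^6)² + 3×(1.620×10^6)²) = 3.679×10^6 N·mm.
d³ = 16×3.679×10^6/(π×48.97) = 382700 mm³.
d = 72.60 mm.

d = 72.6 mm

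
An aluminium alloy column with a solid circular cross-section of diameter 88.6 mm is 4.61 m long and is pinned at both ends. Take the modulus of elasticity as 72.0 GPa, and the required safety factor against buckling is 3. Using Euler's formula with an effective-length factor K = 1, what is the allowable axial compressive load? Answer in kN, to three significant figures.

P_allow = 33.7 kN

I = πd⁴/64 = π×88.6⁴/64 = 3.025×10^6 mm⁴.
Effective length L_e = KL = 1×4.61 m = 4610 mm.
Euler critical load P_cr = π²EI/L_e² = π²×72000×3.025×10^6/4610² = 101100 N.
P_allow = P_cr/n = 101100/3 = 33710 N.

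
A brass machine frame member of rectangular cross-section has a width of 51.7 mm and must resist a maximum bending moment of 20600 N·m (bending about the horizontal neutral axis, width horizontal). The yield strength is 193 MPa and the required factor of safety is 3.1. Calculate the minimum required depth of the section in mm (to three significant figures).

σ_allow = 193/3.1 = 62.26 MPa.
For a rectangular section σ = 6M/(bh²), so h² = 6M/(b σ_allow) = 6×2.0600×10^7/(51.7×62.26) = 38400 mm².
h = 196.0 mm.

h = 196 mm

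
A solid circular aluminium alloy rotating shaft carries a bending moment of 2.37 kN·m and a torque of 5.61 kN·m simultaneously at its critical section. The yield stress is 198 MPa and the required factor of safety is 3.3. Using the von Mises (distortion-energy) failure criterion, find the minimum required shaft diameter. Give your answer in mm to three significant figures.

d = 97.2 mm

σ_allow = σ_y/n = 198/3.3 = 60.00 MPa.
For a solid shaft σ_b = 32M/(πd³) and τ = 16T/(πd³), so the von Mises stress is σ' = (16/πd³)·√(4M²+3T²).
√(4M²+3T²) = √(4×(2.370×10^6)² + 3×(5.610×10^6)²) = 1.081×10^7 N·mm.
d³ = 16×1.081×10^7/(π×60.00) = 917700 mm³.
d = 97.18 mm.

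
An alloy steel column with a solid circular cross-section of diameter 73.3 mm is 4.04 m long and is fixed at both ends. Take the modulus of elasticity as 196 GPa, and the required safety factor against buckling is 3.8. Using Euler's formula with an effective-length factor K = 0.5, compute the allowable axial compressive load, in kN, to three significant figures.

P_allow = 177 kN

I = πd⁴/64 = π×73.3⁴/64 = 1.417×10^6 mm⁴.
Effective length L_e = KL = 0.5×4.04 m = 2020 mm.
Euler critical load P_cr = π²EI/L_e² = π²×196000×1.417×10^6/2020² = 671800 N.
P_allow = P_cr/n = 671800/3.8 = 176800 N.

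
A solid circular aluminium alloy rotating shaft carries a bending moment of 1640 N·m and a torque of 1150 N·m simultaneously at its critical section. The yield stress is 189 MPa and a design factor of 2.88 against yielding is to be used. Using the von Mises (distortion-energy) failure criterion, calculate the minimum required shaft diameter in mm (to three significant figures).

σ_allow = σ_y/n = 189/2.88 = 65.62 MPa.
For a solid shaft σ_b = 32M/(πd³) and τ = 16T/(πd³), so the von Mises stress is σ' = (16/πd³)·√(4M²+3T²).
√(4M²+3T²) = √(4×(1.640×10^6)² + 3×(1.150×10^6)²) = 3.837×10^6 N·mm.
d³ = 16×3.837×10^6/(π×65.62) = 297800 mm³.
d = 66.78 mm.

d = 66.8 mm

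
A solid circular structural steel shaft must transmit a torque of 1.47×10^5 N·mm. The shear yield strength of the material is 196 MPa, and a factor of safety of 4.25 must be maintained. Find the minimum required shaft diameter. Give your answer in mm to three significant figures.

Allowable shear stress τ_allow = 196/4.25 = 46.12 MPa.
For a solid shaft τ = 16T/(πd³), so d³ = 16T/(π τ_allow) = 16×147000/(π×46.12) = 16230 mm³.
d = (16230)^(1/3) = 25.32 mm.

d = 25.3 mm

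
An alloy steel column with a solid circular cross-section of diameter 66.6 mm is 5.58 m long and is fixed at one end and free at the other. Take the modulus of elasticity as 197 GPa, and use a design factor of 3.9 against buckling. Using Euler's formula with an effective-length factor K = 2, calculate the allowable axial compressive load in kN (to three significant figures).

I = πd⁴/64 = π×66.6⁴/64 = 965800 mm⁴.
Effective length L_e = KL = 2×5.58 m = 11160 mm.
Euler critical load P_cr = π²EI/L_e² = π²×197000×965800/11160² = 15080 N.
P_allow = P_cr/n = 15080/3.9 = 3866 N.

P_allow = 3.87 kN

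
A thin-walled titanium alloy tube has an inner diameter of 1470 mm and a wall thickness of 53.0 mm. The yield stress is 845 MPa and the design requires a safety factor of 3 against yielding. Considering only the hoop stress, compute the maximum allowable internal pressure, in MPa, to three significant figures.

σ_allow = 845/3 = 281.7 MPa.
σ_h = pD/(2t) → p_allow = 2σ_allow t/D = 2×281.7×53.0/1470 = 20.31 MPa.

p_allow = 20.3 MPa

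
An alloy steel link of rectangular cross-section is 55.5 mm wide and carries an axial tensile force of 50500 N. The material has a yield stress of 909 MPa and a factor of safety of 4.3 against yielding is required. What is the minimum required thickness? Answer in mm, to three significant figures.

σ_allow = 909/4.3 = 211.4 MPa.
Required area A = F/σ_allow = 50500/211.4 = 238.9 mm².
t = A/w = 238.9/55.5 = 4.304 mm.

t = 4.30 mm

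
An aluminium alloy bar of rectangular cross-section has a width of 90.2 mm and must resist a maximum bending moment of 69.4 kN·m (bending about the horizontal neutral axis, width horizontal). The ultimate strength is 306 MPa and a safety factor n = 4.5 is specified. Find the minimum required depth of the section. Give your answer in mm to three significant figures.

σ_allow = 306/4.5 = 68.00 MPa.
For a rectangular section σ = 6M/(bh²), so h² = 6M/(b σ_allow) = 6×6.9400×10^7/(90.2×68.00) = 67890 mm².
h = 260.6 mm.

h = 261 mm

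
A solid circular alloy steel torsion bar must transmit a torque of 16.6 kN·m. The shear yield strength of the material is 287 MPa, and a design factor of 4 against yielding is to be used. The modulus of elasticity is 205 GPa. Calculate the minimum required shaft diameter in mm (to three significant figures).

Allowable shear stress τ_allow = 287/4 = 71.75 MPa.
For a solid shaft τ = 16T/(πd³), so d³ = 16T/(π τ_allow) = 16×1.6600×10^7/(π×71.75) = 1.178×10^6 mm³.
d = (1.178×10^6)^(1/3) = 105.6 mm.

d = 106 mm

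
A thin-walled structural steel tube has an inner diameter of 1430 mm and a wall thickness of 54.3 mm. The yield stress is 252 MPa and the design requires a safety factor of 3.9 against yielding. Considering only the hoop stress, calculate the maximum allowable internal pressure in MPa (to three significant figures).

p_allow = 4.91 MPa

σ_allow = 252/3.9 = 64.62 MPa.
σ_h = pD/(2t) → p_allow = 2σ_allow t/D = 2×64.62×54.3/1430 = 4.907 MPa.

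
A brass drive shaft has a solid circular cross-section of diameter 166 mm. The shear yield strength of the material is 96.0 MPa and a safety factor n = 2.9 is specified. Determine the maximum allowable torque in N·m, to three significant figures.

T_allow = 29700 N·m

τ_allow = 96.0/2.9 = 33.10 MPa.
For a solid shaft T_allow = τ_allow·πd³/16; πd³/16 = π×166³/16 = 898200 mm³.
T_allow = 33.10×898200 = 2.973×10^7 N·mm = 29730 N·m.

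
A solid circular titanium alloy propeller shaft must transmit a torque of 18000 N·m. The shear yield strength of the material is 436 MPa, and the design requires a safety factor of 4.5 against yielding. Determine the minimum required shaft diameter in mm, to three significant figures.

d = 98.2 mm

Allowable shear stress τ_allow = 436/4.5 = 96.89 MPa.
For a solid shaft τ = 16T/(πd³), so d³ = 16T/(π τ_allow) = 16×1.8000×10^7/(π×96.89) = 946200 mm³.
d = (946200)^(1/3) = 98.17 mm.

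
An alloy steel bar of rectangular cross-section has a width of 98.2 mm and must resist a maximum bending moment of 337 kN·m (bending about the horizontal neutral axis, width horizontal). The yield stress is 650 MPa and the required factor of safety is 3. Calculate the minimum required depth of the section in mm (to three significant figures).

h = 308 mm

σ_allow = 650/3 = 216.7 MPa.
For a rectangular section σ = 6M/(bh²), so h² = 6M/(b σ_allow) = 6×3.3700×10^8/(98.2×216.7) = 95030 mm².
h = 308.3 mm.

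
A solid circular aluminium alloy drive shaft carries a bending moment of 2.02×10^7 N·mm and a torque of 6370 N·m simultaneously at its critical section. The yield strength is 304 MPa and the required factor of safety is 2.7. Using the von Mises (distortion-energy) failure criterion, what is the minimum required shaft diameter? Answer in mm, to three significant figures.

σ_allow = σ_y/n = 304/2.7 = 112.6 MPa.
For a solid shaft σ_b = 32M/(πd³) and τ = 16T/(πd³), so the von Mises stress is σ' = (16/πd³)·√(4M²+3T²).
√(4M²+3T²) = √(4×(2.020×10^7)² + 3×(6.370×10^6)²) = 4.188×10^7 N·mm.
d³ = 16×4.188×10^7/(π×112.6) = 1.894×10^6 mm³.
d = 123.7 mm.

d = 124 mm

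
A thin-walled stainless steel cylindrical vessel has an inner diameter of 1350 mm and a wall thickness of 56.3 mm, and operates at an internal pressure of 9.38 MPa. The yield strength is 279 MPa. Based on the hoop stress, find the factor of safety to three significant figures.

σ_h = pD/(2t) = 9.38×1350/(2×56.3) = 112.5 MPa.
n = 279/112.5 = 2.481.

n = 2.48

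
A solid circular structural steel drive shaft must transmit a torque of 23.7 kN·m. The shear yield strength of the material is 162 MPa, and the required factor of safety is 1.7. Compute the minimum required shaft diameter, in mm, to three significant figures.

d = 108 mm

Allowable shear stress τ_allow = 162/1.7 = 95.29 MPa.
For a solid shaft τ = 16T/(πd³), so d³ = 16T/(π τ_allow) = 16×2.3700×10^7/(π×95.29) = 1.267×10^6 mm³.
d = (1.267×10^6)^(1/3) = 108.2 mm.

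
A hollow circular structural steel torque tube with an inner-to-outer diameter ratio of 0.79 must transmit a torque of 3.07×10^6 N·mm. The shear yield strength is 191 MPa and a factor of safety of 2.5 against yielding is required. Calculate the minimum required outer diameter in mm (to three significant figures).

τ_allow = 191/2.5 = 76.40 MPa.
For a hollow shaft τ = 16T/[πd_o³(1−k⁴)] with k = 0.79, so 1−k⁴ = 0.6105.
d_o³ = 16T/[π τ_allow (1−k⁴)] = 16×3070000/(π×76.40×0.6105) = 335200 mm³.
d_o = 69.47 mm.

d_o = 69.5 mm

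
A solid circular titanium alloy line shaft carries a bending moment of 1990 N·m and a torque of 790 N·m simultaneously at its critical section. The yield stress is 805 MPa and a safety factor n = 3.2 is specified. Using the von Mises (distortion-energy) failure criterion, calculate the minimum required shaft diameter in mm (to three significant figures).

σ_allow = σ_y/n = 805/3.2 = 251.6 MPa.
For a solid shaft σ_b = 32M/(πd³) and τ = 16T/(πd³), so the von Mises stress is σ' = (16/πd³)·√(4M²+3T²).
√(4M²+3T²) = √(4×(1.990×10^6)² + 3×(790000)²) = 4.209×10^6 N·mm.
d³ = 16×4.209×10^6/(π×251.6) = 85210 mm³.
d = 44.00 mm.

d = 44.0 mm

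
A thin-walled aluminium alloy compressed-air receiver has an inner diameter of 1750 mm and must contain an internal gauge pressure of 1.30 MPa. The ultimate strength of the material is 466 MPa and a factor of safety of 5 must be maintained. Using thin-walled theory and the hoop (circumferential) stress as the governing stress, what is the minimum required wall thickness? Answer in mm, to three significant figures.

σ_allow = 466/5 = 93.20 MPa.
Hoop stress σ_h = pD/(2t), so t = pD/(2σ_allow) = 1.30×1750/(2×93.20) = 12.20 mm.

t = 12.2 mm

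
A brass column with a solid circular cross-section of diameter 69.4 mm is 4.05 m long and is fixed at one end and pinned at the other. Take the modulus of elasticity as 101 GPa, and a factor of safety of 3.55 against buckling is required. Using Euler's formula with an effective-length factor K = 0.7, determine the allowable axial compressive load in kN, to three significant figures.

I = πd⁴/64 = π×69.4⁴/64 = 1.139×10^6 mm⁴.
Effective length L_e = KL = 0.7×4.05 m = 2835 mm.
Euler critical load P_cr = π²EI/L_e² = π²×101000×1.139×10^6/2835² = 141200 N.
P_allow = P_cr/n = 141200/3.55 = 39780 N.

P_allow = 39.8 kN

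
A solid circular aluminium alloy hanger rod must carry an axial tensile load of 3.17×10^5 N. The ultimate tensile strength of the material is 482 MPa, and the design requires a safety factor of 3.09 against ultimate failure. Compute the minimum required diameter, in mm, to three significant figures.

Allowable stress σ_allow = 482/3.09 = 156.0 MPa.
Required area A = F/σ_allow = 317000/156.0 = 2032 mm².
A = πd²/4 → d = √(4A/π) = 50.87 mm.

d = 50.9 mm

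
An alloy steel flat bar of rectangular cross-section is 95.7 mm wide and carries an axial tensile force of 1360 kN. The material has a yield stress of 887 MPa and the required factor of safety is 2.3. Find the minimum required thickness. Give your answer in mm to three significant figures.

t = 36.8 mm

σ_allow = 887/2.3 = 385.7 MPa.
Required area A = F/σ_allow = 1360000/385.7 = 3526 mm².
t = A/w = 3526/95.7 = 36.85 mm.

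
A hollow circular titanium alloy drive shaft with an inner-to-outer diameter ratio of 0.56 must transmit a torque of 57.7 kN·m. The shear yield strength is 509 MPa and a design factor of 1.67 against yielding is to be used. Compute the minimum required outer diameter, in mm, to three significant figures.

d_o = 102 mm

τ_allow = 509/1.67 = 304.8 MPa.
For a hollow shaft τ = 16T/[πd_o³(1−k⁴)] with k = 0.56, so 1−k⁴ = 0.9017.
d_o³ = 16T/[π τ_allow (1−k⁴)] = 16×5.7700×10^7/(π×304.8×0.9017) = 1.069×10^6 mm³.
d_o = 102.3 mm.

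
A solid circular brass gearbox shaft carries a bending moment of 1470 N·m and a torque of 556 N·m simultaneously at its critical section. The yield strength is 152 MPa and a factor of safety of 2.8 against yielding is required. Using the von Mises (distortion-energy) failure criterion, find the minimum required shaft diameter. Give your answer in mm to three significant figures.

d = 66.2 mm

σ_allow = σ_y/n = 152/2.8 = 54.29 MPa.
For a solid shaft σ_b = 32M/(πd³) and τ = 16T/(πd³), so the von Mises stress is σ' = (16/πd³)·√(4M²+3T²).
√(4M²+3T²) = √(4×(1.470×10^6)² + 3×(556000)²) = 3.094×10^6 N·mm.
d³ = 16×3.094×10^6/(π×54.29) = 290200 mm³.
d = 66.21 mm.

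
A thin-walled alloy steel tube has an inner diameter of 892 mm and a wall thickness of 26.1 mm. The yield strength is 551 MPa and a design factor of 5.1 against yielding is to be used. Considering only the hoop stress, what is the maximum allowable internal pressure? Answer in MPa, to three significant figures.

σ_allow = 551/5.1 = 108.0 MPa.
σ_h = pD/(2t) → p_allow = 2σ_allow t/D = 2×108.0×26.1/892 = 6.322 MPa.

p_allow = 6.32 MPa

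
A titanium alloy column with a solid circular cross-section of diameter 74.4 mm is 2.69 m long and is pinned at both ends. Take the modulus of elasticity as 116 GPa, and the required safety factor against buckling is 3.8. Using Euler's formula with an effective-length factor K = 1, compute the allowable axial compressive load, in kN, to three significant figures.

I = πd⁴/64 = π×74.4⁴/64 = 1.504×10^6 mm⁴.
Effective length L_e = KL = 1×2.69 m = 2690 mm.
Euler critical load P_cr = π²EI/L_e² = π²×116000×1.504×10^6/2690² = 238000 N.
P_allow = P_cr/n = 238000/3.8 = 62620 N.

P_allow = 62.6 kN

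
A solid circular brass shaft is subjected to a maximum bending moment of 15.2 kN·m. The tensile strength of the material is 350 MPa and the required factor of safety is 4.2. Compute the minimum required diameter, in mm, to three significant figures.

σ_allow = 350/4.2 = 83.33 MPa.
For a solid circular section σ = 32M/(πd³), so d³ = 32M/(π σ_allow) = 32×1.5200×10^7/(π×83.33) = 1.858×10^6 mm³.
d = 122.9 mm.

d = 123 mm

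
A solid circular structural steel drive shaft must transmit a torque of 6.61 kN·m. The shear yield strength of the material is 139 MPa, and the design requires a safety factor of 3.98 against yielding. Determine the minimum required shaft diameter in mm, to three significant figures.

d = 98.8 mm

Allowable shear stress τ_allow = 139/3.98 = 34.92 MPa.
For a solid shaft τ = 16T/(πd³), so d³ = 16T/(π τ_allow) = 16×6610000/(π×34.92) = 963900 mm³.
d = (963900)^(1/3) = 98.78 mm.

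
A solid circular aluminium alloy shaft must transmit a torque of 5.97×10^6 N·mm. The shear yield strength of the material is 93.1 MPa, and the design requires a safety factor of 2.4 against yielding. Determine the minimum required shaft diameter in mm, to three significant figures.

Allowable shear stress τ_allow = 93.1/2.4 = 38.79 MPa.
For a solid shaft τ = 16T/(πd³), so d³ = 16T/(π τ_allow) = 16×5970000/(π×38.79) = 783800 mm³.
d = (783800)^(1/3) = 92.20 mm.

d = 92.2 mm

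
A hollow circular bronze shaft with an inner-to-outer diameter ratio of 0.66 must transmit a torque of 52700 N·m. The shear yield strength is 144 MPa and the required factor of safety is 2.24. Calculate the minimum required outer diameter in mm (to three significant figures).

d_o = 173 mm

τ_allow = 144/2.24 = 64.29 MPa.
For a hollow shaft τ = 16T/[πd_o³(1−k⁴)] with k = 0.66, so 1−k⁴ = 0.8103.
d_o³ = 16T/[π τ_allow (1−k⁴)] = 16×5.2700×10^7/(π×64.29×0.8103) = 5.153×10^6 mm³.
d_o = 172.7 mm.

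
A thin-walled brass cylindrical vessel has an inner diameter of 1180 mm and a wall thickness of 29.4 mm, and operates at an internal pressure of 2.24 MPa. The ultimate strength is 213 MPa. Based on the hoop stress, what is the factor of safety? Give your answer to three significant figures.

σ_h = pD/(2t) = 2.24×1180/(2×29.4) = 44.95 MPa.
n = 213/44.95 = 4.738.

n = 4.74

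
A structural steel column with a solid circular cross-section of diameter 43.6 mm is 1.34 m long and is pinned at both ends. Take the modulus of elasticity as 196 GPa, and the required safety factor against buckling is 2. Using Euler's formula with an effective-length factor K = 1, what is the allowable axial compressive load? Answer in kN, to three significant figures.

P_allow = 95.6 kN

I = πd⁴/64 = π×43.6⁴/64 = 177400 mm⁴.
Effective length L_e = KL = 1×1.34 m = 1340 mm.
Euler critical load P_cr = π²EI/L_e² = π²×196000×177400/1340² = 191100 N.
P_allow = P_cr/n = 191100/2 = 95550 N.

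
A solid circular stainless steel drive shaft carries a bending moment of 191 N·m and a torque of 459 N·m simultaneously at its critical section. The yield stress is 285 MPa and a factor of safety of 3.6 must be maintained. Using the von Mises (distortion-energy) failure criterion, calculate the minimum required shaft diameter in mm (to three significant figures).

d = 38.4 mm

σ_allow = σ_y/n = 285/3.6 = 79.17 MPa.
For a solid shaft σ_b = 32M/(πd³) and τ = 16T/(πd³), so the von Mises stress is σ' = (16/πd³)·√(4M²+3T²).
√(4M²+3T²) = √(4×(191000)² + 3×(459000)²) = 882000 N·mm.
d³ = 16×882000/(π×79.17) = 56740 mm³.
d = 38.43 mm.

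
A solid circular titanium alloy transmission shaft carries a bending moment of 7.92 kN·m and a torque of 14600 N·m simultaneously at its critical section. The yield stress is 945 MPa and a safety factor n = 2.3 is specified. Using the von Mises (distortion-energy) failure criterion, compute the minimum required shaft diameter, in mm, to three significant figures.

σ_allow = σ_y/n = 945/2.3 = 410.9 MPa.
For a solid shaft σ_b = 32M/(πd³) and τ = 16T/(πd³), so the von Mises stress is σ' = (16/πd³)·√(4M²+3T²).
√(4M²+3T²) = √(4×(7.920×10^6)² + 3×(1.460×10^7)²) = 2.984×10^7 N·mm.
d³ = 16×2.984×10^7/(π×410.9) = 369900 mm³.
d = 71.78 mm.

d = 71.8 mm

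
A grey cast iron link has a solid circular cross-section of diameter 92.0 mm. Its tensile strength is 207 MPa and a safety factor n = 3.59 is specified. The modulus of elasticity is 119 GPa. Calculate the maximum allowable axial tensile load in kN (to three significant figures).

F_allow = 383 kN

σ_allow = 207/3.59 = 57.66 MPa.
A = πd²/4 = π×92.0²/4 = 6648 mm².
F_allow = σ_allow × A = 57.66×6648 = 383300 N.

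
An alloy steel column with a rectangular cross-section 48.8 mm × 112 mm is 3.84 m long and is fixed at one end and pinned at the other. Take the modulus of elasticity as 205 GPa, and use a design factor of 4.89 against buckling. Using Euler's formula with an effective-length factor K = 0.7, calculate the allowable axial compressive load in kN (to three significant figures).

P_allow = 62.1 kN

Buckling occurs about the weak axis: I_min = h·b³/12 = 112×48.8³/12 = 1.085×10^6 mm⁴ (b = 48.8 mm is the smaller dimension).
Effective length L_e = KL = 0.7×3.84 m = 2688 mm.
Euler critical load P_cr = π²EI/L_e² = π²×205000×1.085×10^6/2688² = 303700 N.
P_allow = P_cr/n = 303700/4.89 = 62110 N.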